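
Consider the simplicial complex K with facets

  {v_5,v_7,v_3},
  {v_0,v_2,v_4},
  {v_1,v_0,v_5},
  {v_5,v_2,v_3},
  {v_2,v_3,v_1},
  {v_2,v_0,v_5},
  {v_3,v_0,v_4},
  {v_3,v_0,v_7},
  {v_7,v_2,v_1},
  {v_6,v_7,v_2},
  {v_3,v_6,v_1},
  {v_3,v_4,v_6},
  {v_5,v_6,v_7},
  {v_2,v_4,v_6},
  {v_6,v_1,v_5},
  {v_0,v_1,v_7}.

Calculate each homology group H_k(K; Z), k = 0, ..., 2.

H_0 = Z,  H_1 = Z^2,  H_2 = Z.

Take the total order v_0 < v_1 < v_2 < v_3 < v_4 < v_5 < v_6 < v_7 on the vertex set. Then K (dimension 2) consists of the simplices:

  0-simplices (8): [v_0], [v_1], [v_2], [v_3], [v_4], [v_5], [v_6], [v_7]
  1-simplices (24): (24 of them)
  2-simplices (16): (16 of them)

so the chain groups are C_0 ≅ Z^8, C_1 ≅ Z^24, C_2 ≅ Z^16.

Boundary ∂_1: C_1 → C_0 is given by ∂[p,q] = [q] − [p]. For instance
  ∂[v_1,v_3] = [v_3] − [v_1].
As a 8×24 matrix over Z this has rank 7, with invariant factors (1,1,1,1,1,1,1).

∂_2: C_2 → C_1 sends each 2-simplex [p,q,r] to [q,r] − [p,r] + [p,q]. For instance
  ∂[v_0,v_3,v_7] = [v_3,v_7] − [v_0,v_7] + [v_0,v_3],
  ∂[v_0,v_3,v_4] = [v_3,v_4] − [v_0,v_4] + [v_0,v_3].
As a 24×16 matrix over Z this has rank 15, with invariant factors (1,1,1,1,1,1,1,1,1,1,1,1,1,1,1).

Reading off H_k = ker ∂_k / im ∂_{k+1}:

  H_0: rank C_0 − rank ∂_1 = 8 − 7 = 1, and the invariant factors of ∂_1 are all 1, so H_0 = Z.
  H_1: rank ker ∂_1 − rank ∂_2 = (24 − 7) − 15 = 2, and the invariant factors of ∂_2 are all 1, so H_1 = Z^2.
  H_2: rank ker ∂_2 − rank ∂_3 = (16 − 15) − 0 = 1, and there is no ∂_3, so H_2 = Z.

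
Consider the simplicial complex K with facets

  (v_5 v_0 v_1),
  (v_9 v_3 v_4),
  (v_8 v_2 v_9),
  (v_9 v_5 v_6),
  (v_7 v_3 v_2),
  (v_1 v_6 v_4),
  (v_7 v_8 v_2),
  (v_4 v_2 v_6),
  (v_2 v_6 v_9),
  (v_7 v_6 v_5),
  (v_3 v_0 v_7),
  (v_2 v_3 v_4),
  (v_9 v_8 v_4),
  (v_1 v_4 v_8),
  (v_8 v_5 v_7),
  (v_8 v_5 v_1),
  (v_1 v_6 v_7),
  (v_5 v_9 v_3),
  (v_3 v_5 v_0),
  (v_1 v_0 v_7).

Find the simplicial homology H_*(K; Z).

H_0 = Z,  H_1 = Z ⊕ Z/2Z,  H_2 = 0.

Order the vertices as v_0 < v_1 < v_2 < v_3 < v_4 < v_5 < v_6 < v_7 < v_8 < v_9. Listing each simplex with vertices in this order, K has dimension 2 with simplices:

  0-simplices (10): [v_0], [v_1], [v_2], [v_3], [v_4], [v_5], [v_6], [v_7], [v_8], [v_9]
  1-simplices (30): (30 of them)
  2-simplices (20): (20 of them)

giving chain groups C_0 ≅ Z^10, C_1 ≅ Z^30, C_2 ≅ Z^20.

∂_1: C_1 → C_0 maps an edge to its endpoints' difference, ∂[p,q] = q − p.
The resulting 10×30 matrix has rank 9, and its Smith normal form has invariant factors (1,1,1,1,1,1,1,1,1).

The boundary map ∂_2: C_2 → C_1 acts by ∂[p,q,r] = [q,r] − [p,r] + [p,q]. For instance
  ∂[v_1,v_4,v_6] = [v_4,v_6] − [v_1,v_6] + [v_1,v_4],
  ∂[v_5,v_6,v_7] = [v_6,v_7] − [v_5,v_7] + [v_5,v_6].
This gives a 30×20 integer matrix of rank 20; reducing to Smith normal form yields diagonal entries (1,1,1,1,1,1,1,1,1,1,1,1,1,1,1,1,1,1,1,2).

Computing H_k = (kernel of ∂_k) / (image of ∂_{k+1}):

  H_0: rank C_0 − rank ∂_1 = 10 − 9 = 1, and the invariant factors of ∂_1 are all 1, so H_0 = Z.
  H_1: rank ker ∂_1 − rank ∂_2 = (30 − 9) − 20 = 1, and ∂_2 has invariant factor 2 > 1, so H_1 = Z ⊕ Z/2Z.
  H_2: rank ker ∂_2 − rank ∂_3 = (20 − 20) − 0 = 0, and there is no ∂_3, so H_2 = 0.

As a check, the Euler characteristic is 10 − 30 + 20 = 0, which agrees with 1 − 1 + 0 = 0.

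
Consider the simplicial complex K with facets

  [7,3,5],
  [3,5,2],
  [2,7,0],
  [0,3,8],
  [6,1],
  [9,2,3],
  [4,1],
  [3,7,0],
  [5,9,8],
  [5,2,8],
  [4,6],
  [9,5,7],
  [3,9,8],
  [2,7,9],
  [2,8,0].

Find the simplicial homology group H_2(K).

Fix the vertex order 0 < 1 < 2 < 3 < 4 < 5 < 6 < 7 < 8 < 9 and write every simplex with vertices in increasing order. Then dim K = 2 and the simplices of K are:

  0-simplices (10): [0], [1], [2], [3], [4], [5], [6], [7], [8], [9]
  1-simplices (21): [0,2], [0,3], [0,7], [0,8], [1,4], [1,6], [2,3], [2,5], [2,7], [2,8], [2,9], [3,5], [3,7], [3,8], [3,9], [4,6], [5,7], [5,8], [5,9], [7,9], [8,9]
  2-simplices (12): [0,2,7], [0,2,8], [0,3,7], [0,3,8], [2,3,5], [2,3,9], [2,5,8], [2,7,9], [3,5,7], [3,8,9], [5,7,9], [5,8,9]

giving chain groups C_0 ≅ Z^10, C_1 ≅ Z^21, C_2 ≅ Z^12.

Boundary ∂_1: C_1 → C_0 is given by ∂[p,q] = [q] − [p].
This gives a 10×21 integer matrix of rank 8; reducing to Smith normal form yields diagonal entries (1,1,1,1,1,1,1,1).

∂_2: C_2 → C_1 acts by ∂[p,q,r] = [q,r] − [p,r] + [p,q]. For instance
  ∂[5,8,9] = [8,9] − [5,9] + [5,8],
  ∂[0,3,8] = [3,8] − [0,8] + [0,3].
As a 21×12 matrix over Z this has rank 12, with invariant factors (1,1,1,1,1,1,1,1,1,1,1,2).

Reading off H_k = ker ∂_k / im ∂_{k+1}:

  H_2: rank ker ∂_2 − rank ∂_3 = (12 − 12) − 0 = 0, and there is no ∂_3, so H_2 ≅ 0.

H_2 ≅ 0.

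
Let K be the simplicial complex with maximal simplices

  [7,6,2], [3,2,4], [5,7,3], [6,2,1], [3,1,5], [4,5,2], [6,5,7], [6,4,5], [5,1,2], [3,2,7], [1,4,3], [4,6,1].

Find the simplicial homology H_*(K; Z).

We work with the vertex ordering 1 < 2 < 3 < 4 < 5 < 6 < 7. The simplices of K, each written with vertices in increasing order, are:

  0-simplices (7): [1], [2], [3], [4], [5], [6], [7]
  1-simplices (18): [1,2], [1,3], [1,4], [1,5], [1,6], [2,3], [2,4], [2,5], [2,6], [2,7], [3,4], [3,5], [3,7], [4,5], [4,6], [5,6], [5,7], [6,7]
  2-simplices (12): [1,2,5], [1,2,6], [1,3,4], [1,3,5], [1,4,6], [2,3,4], [2,3,7], [2,4,5], [2,6,7], [3,5,7], [4,5,6], [5,6,7]

Hence C_0 ≅ Z^7, C_1 ≅ Z^18, C_2 ≅ Z^12.

∂_1: C_1 → C_0 maps an edge to its endpoints' difference, ∂[p,q] = q − p.
As a 7×18 matrix over Z this has rank 6, with invariant factors (1,1,1,1,1,1).

The boundary map ∂_2: C_2 → C_1 maps a triangle to the signed sum of its edges. For instance
  ∂[2,6,7] = [6,7] − [2,7] + [2,6],
  ∂[2,3,7] = [3,7] − [2,7] + [2,3].
As a 18×12 matrix over Z this has rank 12, with invariant factors (1,1,1,1,1,1,1,1,1,1,1,2).

Now H_k = ker ∂_k / im ∂_{k+1}, so:

  H_0: rank C_0 − rank ∂_1 = 7 − 6 = 1, and the invariant factors of ∂_1 are all 1, so H_0 ≅ Z.
  H_1: rank ker ∂_1 − rank ∂_2 = (18 − 6) − 12 = 0, and ∂_2 has invariant factor 2 > 1, so H_1 ≅ Z/2.
  H_2: rank ker ∂_2 − rank ∂_3 = (12 − 12) − 0 = 0, and there is no ∂_3, so H_2 ≅ 0.

H_0 ≅ Z,  H_1 ≅ Z/2,  H_2 = 0.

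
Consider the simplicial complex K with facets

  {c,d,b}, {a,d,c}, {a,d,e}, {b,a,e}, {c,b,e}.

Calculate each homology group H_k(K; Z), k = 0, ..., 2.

H_0 ≅ Z,  H_1 ≅ Z,  H_2 = 0.

We work with the vertex ordering a < b < c < d < e. The simplices of K, each written with vertices in increasing order, are:

  0-simplices (5): a, b, c, d, e
  1-simplices (10): ab, ac, ad, ae, bc, bd, be, cd, ce, de
  2-simplices (5): abe, acd, ade, bcd, bce

Hence C_0 ≅ Z^5, C_1 ≅ Z^10, C_2 ≅ Z^5.

The boundary map ∂_1: C_1 → C_0 maps an edge to its endpoints' difference, ∂[p,q] = q − p. For instance
  ∂bd = d − b.
The 5×10 boundary matrix has rank 4 and Smith normal form diag(1,1,1,1).

∂_2: C_2 → C_1 acts by ∂[p,q,r] = [q,r] − [p,r] + [p,q]. For instance
  ∂bce = ce − be + bc,
  ∂bcd = cd − bd + bc.
This gives a 10×5 integer matrix of rank 5; reducing to Smith normal form yields diagonal entries (1,1,1,1,1).

Reading off H_k = ker ∂_k / im ∂_{k+1}:

  H_0: rank C_0 − rank ∂_1 = 5 − 4 = 1, and the invariant factors of ∂_1 are all 1, so H_0 ≅ Z.
  H_1: rank ker ∂_1 − rank ∂_2 = (10 − 4) − 5 = 1, and the invariant factors of ∂_2 are all 1, so H_1 ≅ Z.
  H_2: rank ker ∂_2 − rank ∂_3 = (5 − 5) − 0 = 0, and there is no ∂_3, so H_2 ≅ 0.

(K is a triangulation of the Möbius band.)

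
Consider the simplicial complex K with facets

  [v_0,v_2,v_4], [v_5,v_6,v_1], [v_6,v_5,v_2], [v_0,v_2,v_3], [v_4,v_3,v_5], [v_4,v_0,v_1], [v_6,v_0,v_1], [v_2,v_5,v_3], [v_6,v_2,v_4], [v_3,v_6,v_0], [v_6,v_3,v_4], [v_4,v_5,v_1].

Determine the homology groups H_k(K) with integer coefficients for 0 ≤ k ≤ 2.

H_0 = Z,  H_1 = Z/2,  H_2 = 0.

Fix the vertex order v_0 < v_1 < v_2 < v_3 < v_4 < v_5 < v_6 and write every simplex with vertices in increasing order. Then dim K = 2 and the simplices of K are:

  0-simplices (7): [v_0], [v_1], [v_2], [v_3], [v_4], [v_5], [v_6]
  1-simplices (18): (18 of them)
  2-simplices (12): (12 of them)

giving chain groups C_0 ≅ Z^7, C_1 ≅ Z^18, C_2 ≅ Z^12.

The boundary map ∂_1: C_1 → C_0 sends each edge [p,q] (with p < q) to q − p. For instance
  ∂[v_2,v_3] = [v_3] − [v_2].
The resulting 7×18 matrix has rank 6, and its Smith normal form has invariant factors (1,1,1,1,1,1).

The boundary map ∂_2: C_2 → C_1 sends each 2-simplex [p,q,r] to [q,r] − [p,r] + [p,q]. For instance
  ∂[v_2,v_3,v_5] = [v_3,v_5] − [v_2,v_5] + [v_2,v_3],
  ∂[v_3,v_4,v_5] = [v_4,v_5] − [v_3,v_5] + [v_3,v_4].
As a 18×12 matrix over Z this has rank 12, with invariant factors (1,1,1,1,1,1,1,1,1,1,1,2).

Now H_k = ker ∂_k / im ∂_{k+1}, so:

  H_0: rank C_0 − rank ∂_1 = 7 − 6 = 1, and the invariant factors of ∂_1 are all 1, so H_0 = Z.
  H_1: rank ker ∂_1 − rank ∂_2 = (18 − 6) − 12 = 0, and ∂_2 has invariant factor 2 > 1, so H_1 = Z/2.
  H_2: rank ker ∂_2 − rank ∂_3 = (12 − 12) − 0 = 0, and there is no ∂_3, so H_2 = 0.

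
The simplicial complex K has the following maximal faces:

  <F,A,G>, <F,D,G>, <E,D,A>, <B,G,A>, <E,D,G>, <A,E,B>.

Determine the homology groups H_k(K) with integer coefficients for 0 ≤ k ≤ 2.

Order the vertices as A < B < D < E < F < G. Listing each simplex with vertices in this order, K has dimension 2 with simplices:

  0-simplices (6): A, B, D, E, F, G
  1-simplices (12): AB, AD, AE, AF, AG, BE, BG, DE, DF, DG, EG, FG
  2-simplices (6): ABE, ABG, ADE, AFG, DEG, DFG

so the chain groups are C_0 ≅ Z^6, C_1 ≅ Z^12, C_2 ≅ Z^6.

The boundary map ∂_1: C_1 → C_0 sends each edge [p,q] (with p < q) to q − p.
This gives a 6×12 integer matrix of rank 5; reducing to Smith normal form yields diagonal entries (1,1,1,1,1).

Boundary ∂_2: C_2 → C_1 acts by ∂[p,q,r] = [q,r] − [p,r] + [p,q]. For instance
  ∂ADE = DE − AE + AD,
  ∂ABG = BG − AG + AB.
The resulting 12×6 matrix has rank 6, and its Smith normal form has invariant factors (1,1,1,1,1,1).

From H_k ≅ ker(∂_k) / im(∂_{k+1}) we obtain:

  H_0: rank C_0 − rank ∂_1 = 6 − 5 = 1, and the invariant factors of ∂_1 are all 1, so H_0 ≅ Z.
  H_1: rank ker ∂_1 − rank ∂_2 = (12 − 5) − 6 = 1, and the invariant factors of ∂_2 are all 1, so H_1 ≅ Z.
  H_2: rank ker ∂_2 − rank ∂_3 = (6 − 6) − 0 = 0, and there is no ∂_3, so H_2 ≅ 0.

H_0 ≅ Z,  H_1 ≅ Z,  H_2 = 0.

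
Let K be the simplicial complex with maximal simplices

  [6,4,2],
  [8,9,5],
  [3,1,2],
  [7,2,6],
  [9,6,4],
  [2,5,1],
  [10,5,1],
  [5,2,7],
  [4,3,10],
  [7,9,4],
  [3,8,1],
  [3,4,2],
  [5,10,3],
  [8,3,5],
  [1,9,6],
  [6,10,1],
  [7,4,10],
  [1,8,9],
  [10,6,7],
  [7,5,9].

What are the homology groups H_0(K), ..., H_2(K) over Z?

H_0 = Z,  H_1 = Z ⊕ Z/2Z,  H_2 = 0.

We work with the vertex ordering 1 < 2 < 3 < 4 < 5 < 6 < 7 < 8 < 9 < 10. The simplices of K, each written with vertices in increasing order, are:

  0-simplices (10): [1], [2], [3], [4], [5], [6], [7], [8], [9], [10]
  1-simplices (30): (30 of them)
  2-simplices (20): (20 of them)

so the chain groups are C_0 ≅ Z^10, C_1 ≅ Z^30, C_2 ≅ Z^20.

The boundary map ∂_1: C_1 → C_0 sends each edge [p,q] (with p < q) to q − p.
The resulting 10×30 matrix has rank 9, and its Smith normal form has invariant factors (1,1,1,1,1,1,1,1,1).

The boundary map ∂_2: C_2 → C_1 maps a triangle to the signed sum of its edges. For instance
  ∂[2,3,4] = [3,4] − [2,4] + [2,3],
  ∂[4,7,10] = [7,10] − [4,10] + [4,7].
This gives a 30×20 integer matrix of rank 20; reducing to Smith normal form yields diagonal entries (1,1,1,1,1,1,1,1,1,1,1,1,1,1,1,1,1,1,1,2).

From H_k ≅ ker(∂_k) / im(∂_{k+1}) we obtain:

  H_0: rank C_0 − rank ∂_1 = 10 − 9 = 1, and the invariant factors of ∂_1 are all 1, so H_0 ≅ Z.
  H_1: rank ker ∂_1 − rank ∂_2 = (30 − 9) − 20 = 1, and ∂_2 has invariant factor 2 > 1, so H_1 ≅ Z ⊕ Z/2Z.
  H_2: rank ker ∂_2 − rank ∂_3 = (20 − 20) − 0 = 0, and there is no ∂_3, so H_2 ≅ 0.

As a check, the Euler characteristic is 10 − 30 + 20 = 0, which agrees with 1 − 1 + 0 = 0.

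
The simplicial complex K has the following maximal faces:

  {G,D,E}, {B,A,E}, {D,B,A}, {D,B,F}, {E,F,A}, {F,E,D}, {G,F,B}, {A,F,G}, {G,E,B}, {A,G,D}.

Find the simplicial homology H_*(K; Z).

H_0 ≅ Z,  H_1 ≅ Z/2Z,  H_2 = 0.

Fix the vertex order A < B < D < E < F < G and write every simplex with vertices in increasing order. Then dim K = 2 and the simplices of K are:

  0-simplices (6): A, B, D, E, F, G
  1-simplices (15): AB, AD, AE, AF, AG, BD, BE, BF, BG, DE, DF, DG, EF, EG, FG
  2-simplices (10): ABD, ABE, ADG, AEF, AFG, BDF, BEG, BFG, DEF, DEG

giving chain groups C_0 ≅ Z^6, C_1 ≅ Z^15, C_2 ≅ Z^10.

Boundary ∂_1: C_1 → C_0 maps an edge to its endpoints' difference, ∂[p,q] = q − p.
The 6×15 boundary matrix has rank 5 and Smith normal form diag(1,1,1,1,1).

Boundary ∂_2: C_2 → C_1 maps a triangle to the signed sum of its edges. For instance
  ∂AEF = EF − AF + AE,
  ∂DEG = EG − DG + DE.
As a 15×10 matrix over Z this has rank 10, with invariant factors (1,1,1,1,1,1,1,1,1,2).

Reading off H_k = ker ∂_k / im ∂_{k+1}:

  H_0: rank C_0 − rank ∂_1 = 6 − 5 = 1, and the invariant factors of ∂_1 are all 1, so H_0 ≅ Z.
  H_1: rank ker ∂_1 − rank ∂_2 = (15 − 5) − 10 = 0, and ∂_2 has invariant factor 2 > 1, so H_1 ≅ Z/2Z.
  H_2: rank ker ∂_2 − rank ∂_3 = (10 − 10) − 0 = 0, and there is no ∂_3, so H_2 ≅ 0.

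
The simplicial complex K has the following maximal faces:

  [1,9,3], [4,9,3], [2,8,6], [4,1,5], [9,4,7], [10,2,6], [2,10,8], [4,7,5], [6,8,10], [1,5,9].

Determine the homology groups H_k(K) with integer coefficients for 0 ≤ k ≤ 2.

H_0 = Z^2,  H_1 = Z,  H_2 = Z.

Order the vertices as 1 < 2 < 3 < 4 < 5 < 6 < 7 < 8 < 9 < 10. Listing each simplex with vertices in this order, K has dimension 2 with simplices:

  0-simplices (10): [1], [2], [3], [4], [5], [6], [7], [8], [9], [10]
  1-simplices (18): [1,3], [1,4], [1,5], [1,9], [2,6], [2,8], [2,10], [3,4], [3,9], [4,5], [4,7], [4,9], [5,7], [5,9], [6,8], [6,10], [7,9], [8,10]
  2-simplices (10): [1,3,9], [1,4,5], [1,5,9], [2,6,8], [2,6,10], [2,8,10], [3,4,9], [4,5,7], [4,7,9], [6,8,10]

so the chain groups are C_0 ≅ Z^10, C_1 ≅ Z^18, C_2 ≅ Z^10.

The boundary map ∂_1: C_1 → C_0 sends each edge [p,q] (with p < q) to q − p.
As a 10×18 matrix over Z this has rank 8, with invariant factors (1,1,1,1,1,1,1,1).

Boundary ∂_2: C_2 → C_1 maps a triangle to the signed sum of its edges. For instance
  ∂[4,7,9] = [7,9] − [4,9] + [4,7],
  ∂[1,5,9] = [5,9] − [1,9] + [1,5].
This gives a 18×10 integer matrix of rank 9; reducing to Smith normal form yields diagonal entries (1,1,1,1,1,1,1,1,1).

Now H_k = ker ∂_k / im ∂_{k+1}, so:

  H_0: rank C_0 − rank ∂_1 = 10 − 8 = 2, and the invariant factors of ∂_1 are all 1, so H_0 ≅ Z^2.
  H_1: rank ker ∂_1 − rank ∂_2 = (18 − 8) − 9 = 1, and the invariant factors of ∂_2 are all 1, so H_1 ≅ Z.
  H_2: rank ker ∂_2 − rank ∂_3 = (10 − 9) − 0 = 1, and there is no ∂_3, so H_2 ≅ Z.

As a check, the Euler characteristic is 10 − 18 + 10 = 2, which agrees with 2 − 1 + 1 = 2.
(K is a triangulation of the disjoint union of the 2-sphere S^2 and the cylinder S^1 x I.)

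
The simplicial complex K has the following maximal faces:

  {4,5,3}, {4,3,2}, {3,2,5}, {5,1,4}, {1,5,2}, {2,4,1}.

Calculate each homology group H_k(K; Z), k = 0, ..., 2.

Order the vertices as 1 < 2 < 3 < 4 < 5. Listing each simplex with vertices in this order, K has dimension 2 with simplices:

  0-simplices (5): [1], [2], [3], [4], [5]
  1-simplices (9): [1,2], [1,4], [1,5], [2,3], [2,4], [2,5], [3,4], [3,5], [4,5]
  2-simplices (6): [1,2,4], [1,2,5], [1,4,5], [2,3,4], [2,3,5], [3,4,5]

so the chain groups are C_0 ≅ Z^5, C_1 ≅ Z^9, C_2 ≅ Z^6.

The boundary map ∂_1: C_1 → C_0 sends each edge [p,q] (with p < q) to q − p. For instance
  ∂[1,5] = [5] − [1].
The resulting 5×9 matrix has rank 4, and its Smith normal form has invariant factors (1,1,1,1).

∂_2: C_2 → C_1 acts by ∂[p,q,r] = [q,r] − [p,r] + [p,q]. For instance
  ∂[3,4,5] = [4,5] − [3,5] + [3,4],
  ∂[2,3,5] = [3,5] − [2,5] + [2,3].
The 9×6 boundary matrix has rank 5 and Smith normal form diag(1,1,1,1,1).

Reading off H_k = ker ∂_k / im ∂_{k+1}:

  H_0: rank C_0 − rank ∂_1 = 5 − 4 = 1, and the invariant factors of ∂_1 are all 1, so H_0 ≅ Z.
  H_1: rank ker ∂_1 − rank ∂_2 = (9 − 4) − 5 = 0, and the invariant factors of ∂_2 are all 1, so H_1 ≅ 0.
  H_2: rank ker ∂_2 − rank ∂_3 = (6 − 5) − 0 = 1, and there is no ∂_3, so H_2 ≅ Z.

H_0 = Z,  H_1 = 0,  H_2 = Z.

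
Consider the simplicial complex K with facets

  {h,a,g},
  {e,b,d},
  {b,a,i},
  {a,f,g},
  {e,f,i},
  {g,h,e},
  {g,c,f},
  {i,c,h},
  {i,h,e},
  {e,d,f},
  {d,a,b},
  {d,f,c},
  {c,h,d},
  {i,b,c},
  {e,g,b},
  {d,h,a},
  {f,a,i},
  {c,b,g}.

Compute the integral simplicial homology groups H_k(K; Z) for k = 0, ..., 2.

H_0 = Z,  H_1 = Z^2,  H_2 = Z.

Take the total order a < b < c < d < e < f < g < h < i on the vertex set. Then K (dimension 2) consists of the simplices:

  0-simplices (9): a, b, c, d, e, f, g, h, i
  1-simplices (27): ab, ad, af, ag, ah, ai, bc, bd, be, bg, bi, cd, cf, cg, ch, ci, de, df, dh, ef, eg, eh, ei, fg, fi, gh, hi
  2-simplices (18): abd, abi, adh, afg, afi, agh, bcg, bci, bde, beg, cdf, cdh, cfg, chi, def, efi, egh, ehi

Hence C_0 ≅ Z^9, C_1 ≅ Z^27, C_2 ≅ Z^18.

∂_1: C_1 → C_0 maps an edge to its endpoints' difference, ∂[p,q] = q − p. For instance
  ∂ci = i − c.
As a 9×27 matrix over Z this has rank 8, with invariant factors (1,1,1,1,1,1,1,1).

∂_2: C_2 → C_1 sends each 2-simplex [p,q,r] to [q,r] − [p,r] + [p,q]. For instance
  ∂bde = de − be + bd,
  ∂chi = hi − ci + ch.
As a 27×18 matrix over Z this has rank 17, with invariant factors (1,1,1,1,1,1,1,1,1,1,1,1,1,1,1,1,1).

From H_k ≅ ker(∂_k) / im(∂_{k+1}) we obtain:

  H_0: rank C_0 − rank ∂_1 = 9 − 8 = 1, and the invariant factors of ∂_1 are all 1, so H_0 = Z.
  H_1: rank ker ∂_1 − rank ∂_2 = (27 − 8) − 17 = 2, and the invariant factors of ∂_2 are all 1, so H_1 = Z^2.
  H_2: rank ker ∂_2 − rank ∂_3 = (18 − 17) − 0 = 1, and there is no ∂_3, so H_2 = Z.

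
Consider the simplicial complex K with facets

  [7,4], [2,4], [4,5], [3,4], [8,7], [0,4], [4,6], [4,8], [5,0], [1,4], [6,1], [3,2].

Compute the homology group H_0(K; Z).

H_0 ≅ Z.

Order the vertices as 0 < 1 < 2 < 3 < 4 < 5 < 6 < 7 < 8. Listing each simplex with vertices in this order, K has dimension 1 with simplices:

  0-simplices (9): [0], [1], [2], [3], [4], [5], [6], [7], [8]
  1-simplices (12): [0,4], [0,5], [1,4], [1,6], [2,3], [2,4], [3,4], [4,5], [4,6], [4,7], [4,8], [7,8]

giving chain groups C_0 ≅ Z^9, C_1 ≅ Z^12.

Boundary ∂_1: C_1 → C_0 sends each edge [p,q] (with p < q) to q − p. For instance
  ∂[4,8] = [8] − [4].
The resulting 9×12 matrix has rank 8, and its Smith normal form has invariant factors (1,1,1,1,1,1,1,1).

Now H_k = ker ∂_k / im ∂_{k+1}, so:

  H_0: rank C_0 − rank ∂_1 = 9 − 8 = 1, and the invariant factors of ∂_1 are all 1, so H_0 = Z.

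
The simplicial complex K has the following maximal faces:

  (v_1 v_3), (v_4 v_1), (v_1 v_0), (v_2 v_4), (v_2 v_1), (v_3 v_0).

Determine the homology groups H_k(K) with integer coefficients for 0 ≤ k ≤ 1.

K has 5 vertices, 6 edges.
rank ∂_0 = 0, rank ∂_1 = 4 ⇒ b_0 = 5 − 0 − 4 = 1; all invariant factors of ∂_1 are 1 so no torsion. So H_0 ≅ Z.
rank ∂_1 = 4, rank ∂_2 = 0 ⇒ b_1 = 6 − 4 − 0 = 2. So H_1 ≅ Z^2.

H_0 ≅ Z,  H_1 ≅ Z^2.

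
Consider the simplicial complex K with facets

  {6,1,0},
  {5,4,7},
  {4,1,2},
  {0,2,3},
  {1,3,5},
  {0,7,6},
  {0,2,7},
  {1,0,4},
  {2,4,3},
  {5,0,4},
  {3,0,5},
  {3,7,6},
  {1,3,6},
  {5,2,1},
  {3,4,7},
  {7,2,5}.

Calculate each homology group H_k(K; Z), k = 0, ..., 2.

Fix the vertex order 0 < 1 < 2 < 3 < 4 < 5 < 6 < 7 and write every simplex with vertices in increasing order. Then dim K = 2 and the simplices of K are:

  0-simplices (8): [0], [1], [2], [3], [4], [5], [6], [7]
  1-simplices (24): (24 of them)
  2-simplices (16): [0,1,4], [0,1,6], [0,2,3], [0,2,7], [0,3,5], [0,4,5], [0,6,7], [1,2,4], [1,2,5], [1,3,5], [1,3,6], [2,3,4], [2,5,7], [3,4,7], [3,6,7], [4,5,7]

Hence C_0 ≅ Z^8, C_1 ≅ Z^24, C_2 ≅ Z^16.

∂_1: C_1 → C_0 is given by ∂[p,q] = [q] − [p].
As a 8×24 matrix over Z this has rank 7, with invariant factors (1,1,1,1,1,1,1).

The boundary map ∂_2: C_2 → C_1 maps a triangle to the signed sum of its edges. For instance
  ∂[0,6,7] = [6,7] − [0,7] + [0,6],
  ∂[2,3,4] = [3,4] − [2,4] + [2,3].
This gives a 24×16 integer matrix of rank 15; reducing to Smith normal form yields diagonal entries (1,1,1,1,1,1,1,1,1,1,1,1,1,1,1).

From H_k ≅ ker(∂_k) / im(∂_{k+1}) we obtain:

  H_0: rank C_0 − rank ∂_1 = 8 − 7 = 1, and the invariant factors of ∂_1 are all 1, so H_0 ≅ Z.
  H_1: rank ker ∂_1 − rank ∂_2 = (24 − 7) − 15 = 2, and the invariant factors of ∂_2 are all 1, so H_1 ≅ Z^2.
  H_2: rank ker ∂_2 − rank ∂_3 = (16 − 15) − 0 = 1, and there is no ∂_3, so H_2 ≅ Z.

As a check, the Euler characteristic is 8 − 24 + 16 = 0, which agrees with 1 − 2 + 1 = 0.
(K is a triangulation of the torus T^2.)

H_0 = Z,  H_1 = Z^2,  H_2 = Z.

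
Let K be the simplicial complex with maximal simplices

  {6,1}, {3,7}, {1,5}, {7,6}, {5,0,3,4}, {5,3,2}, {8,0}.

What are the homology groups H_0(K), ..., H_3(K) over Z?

H_0 = Z,  H_1 = Z,  H_2 = 0,  H_3 = 0.

We work with the vertex ordering 0 < 1 < 2 < 3 < 4 < 5 < 6 < 7 < 8. The simplices of K, each written with vertices in increasing order, are:

  0-simplices (9): [0], [1], [2], [3], [4], [5], [6], [7], [8]
  1-simplices (13): [0,3], [0,4], [0,5], [0,8], [1,5], [1,6], [2,3], [2,5], [3,4], [3,5], [3,7], [4,5], [6,7]
  2-simplices (5): [0,3,4], [0,3,5], [0,4,5], [2,3,5], [3,4,5]
  3-simplices (1): [0,3,4,5]

Hence C_0 ≅ Z^9, C_1 ≅ Z^13, C_2 ≅ Z^5, C_3 ≅ Z^1.

∂_1: C_1 → C_0 maps an edge to its endpoints' difference, ∂[p,q] = q − p. For instance
  ∂[1,5] = [5] − [1].
As a 9×13 matrix over Z this has rank 8, with invariant factors (1,1,1,1,1,1,1,1).

The boundary map ∂_2: C_2 → C_1 sends each 2-simplex [p,q,r] to [q,r] − [p,r] + [p,q]. For instance
  ∂[3,4,5] = [4,5] − [3,5] + [3,4],
  ∂[2,3,5] = [3,5] − [2,5] + [2,3].
The resulting 13×5 matrix has rank 4, and its Smith normal form has invariant factors (1,1,1,1).

The boundary map ∂_3: C_3 → C_2 sends each 3-simplex σ to the alternating sum Σ_i (−1)^i (σ with its i-th vertex removed). For instance
  ∂[0,3,4,5] = [3,4,5] − [0,4,5] + [0,3,5] − [0,3,4].
As a 5×1 matrix over Z this has rank 1, with invariant factors (1).

Reading off H_k = ker ∂_k / im ∂_{k+1}:

  H_0: rank C_0 − rank ∂_1 = 9 − 8 = 1, and the invariant factors of ∂_1 are all 1, so H_0 ≅ Z.
  H_1: rank ker ∂_1 − rank ∂_2 = (13 − 8) − 4 = 1, and the invariant factors of ∂_2 are all 1, so H_1 ≅ Z.
  H_2: rank ker ∂_2 − rank ∂_3 = (5 − 4) − 1 = 0, and the invariant factors of ∂_3 are all 1, so H_2 ≅ 0.
  H_3: rank ker ∂_3 − rank ∂_4 = (1 − 1) − 0 = 0, and there is no ∂_4, so H_3 ≅ 0.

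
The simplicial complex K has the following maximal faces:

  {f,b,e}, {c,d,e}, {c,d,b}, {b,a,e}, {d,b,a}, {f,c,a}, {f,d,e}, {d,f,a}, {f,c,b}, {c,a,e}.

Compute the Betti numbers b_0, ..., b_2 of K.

b_0 = 1, b_1 = 0, b_2 = 0.

Order the vertices as a < b < c < d < e < f. Listing each simplex with vertices in this order, K has dimension 2 with simplices:

  0-simplices (6): a, b, c, d, e, f
  1-simplices (15): ab, ac, ad, ae, af, bc, bd, be, bf, cd, ce, cf, de, df, ef
  2-simplices (10): abd, abe, ace, acf, adf, bcd, bcf, bef, cde, def

so the chain groups are C_0 ≅ Z^6, C_1 ≅ Z^15, C_2 ≅ Z^10.

The boundary map ∂_1: C_1 → C_0 maps an edge to its endpoints' difference, ∂[p,q] = q − p.
The 6×15 boundary matrix has rank 5 and Smith normal form diag(1,1,1,1,1).

Boundary ∂_2: C_2 → C_1 sends each 2-simplex [p,q,r] to [q,r] − [p,r] + [p,q]. For instance
  ∂abe = be − ae + ab,
  ∂cde = de − ce + cd.
As a 15×10 matrix over Z this has rank 10, with invariant factors (1,1,1,1,1,1,1,1,1,2).

Reading off H_k = ker ∂_k / im ∂_{k+1}:

  H_0: rank C_0 − rank ∂_1 = 6 − 5 = 1, and the invariant factors of ∂_1 are all 1, so H_0 = Z.
  H_1: rank ker ∂_1 − rank ∂_2 = (15 − 5) − 10 = 0, and ∂_2 has invariant factor 2 > 1, so H_1 = Z_2.
  H_2: rank ker ∂_2 − rank ∂_3 = (10 − 10) − 0 = 0, and there is no ∂_3, so H_2 = 0.

(K is a triangulation of the real projective plane RP^2.)

Hence the Betti numbers are b_0 = 1, b_1 = 0, b_2 = 0.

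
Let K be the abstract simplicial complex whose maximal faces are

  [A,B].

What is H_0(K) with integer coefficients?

Take the total order A < B on the vertex set. Then K (dimension 1) consists of the simplices:

  0-simplices (2): A, B
  1-simplices (1): AB

Hence C_0 ≅ Z^2, C_1 ≅ Z^1.

The boundary map ∂_1: C_1 → C_0 maps an edge to its endpoints' difference, ∂[p,q] = q − p.
This gives a 2×1 integer matrix of rank 1; reducing to Smith normal form yields diagonal entries (1).

From H_k ≅ ker(∂_k) / im(∂_{k+1}) we obtain:

  H_0: rank C_0 − rank ∂_1 = 2 − 1 = 1, and the invariant factors of ∂_1 are all 1, so H_0 ≅ Z.

H_0 = Z.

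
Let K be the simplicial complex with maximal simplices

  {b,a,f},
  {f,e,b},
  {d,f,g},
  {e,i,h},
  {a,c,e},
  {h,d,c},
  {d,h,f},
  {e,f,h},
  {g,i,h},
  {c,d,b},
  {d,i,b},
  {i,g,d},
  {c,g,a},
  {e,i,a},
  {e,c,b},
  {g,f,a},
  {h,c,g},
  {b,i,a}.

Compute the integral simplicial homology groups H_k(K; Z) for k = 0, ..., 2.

Fix the vertex order a < b < c < d < e < f < g < h < i and write every simplex with vertices in increasing order. Then dim K = 2 and the simplices of K are:

  0-simplices (9): a, b, c, d, e, f, g, h, i
  1-simplices (27): ab, ac, ae, af, ag, ai, bc, bd, be, bf, bi, cd, ce, cg, ch, df, dg, dh, di, ef, eh, ei, fg, fh, gh, gi, hi
  2-simplices (18): abf, abi, ace, acg, aei, afg, bcd, bce, bdi, bef, cdh, cgh, dfg, dfh, dgi, efh, ehi, ghi

so the chain groups are C_0 ≅ Z^9, C_1 ≅ Z^27, C_2 ≅ Z^18.

∂_1: C_1 → C_0 is given by ∂[p,q] = [q] − [p]. For instance
  ∂di = i − d.
This gives a 9×27 integer matrix of rank 8; reducing to Smith normal form yields diagonal entries (1,1,1,1,1,1,1,1).

The boundary map ∂_2: C_2 → C_1 sends each 2-simplex [p,q,r] to [q,r] − [p,r] + [p,q]. For instance
  ∂abi = bi − ai + ab,
  ∂efh = fh − eh + ef.
This gives a 27×18 integer matrix of rank 18; reducing to Smith normal form yields diagonal entries (1,1,1,1,1,1,1,1,1,1,1,1,1,1,1,1,1,2).

From H_k ≅ ker(∂_k) / im(∂_{k+1}) we obtain:

  H_0: rank C_0 − rank ∂_1 = 9 − 8 = 1, and the invariant factors of ∂_1 are all 1, so H_0 ≅ Z.
  H_1: rank ker ∂_1 − rank ∂_2 = (27 − 8) − 18 = 1, and ∂_2 has invariant factor 2 > 1, so H_1 ≅ Z ⊕ Z/2.
  H_2: rank ker ∂_2 − rank ∂_3 = (18 − 18) − 0 = 0, and there is no ∂_3, so H_2 ≅ 0.

H_0 ≅ Z,  H_1 ≅ Z ⊕ Z/2,  H_2 = 0.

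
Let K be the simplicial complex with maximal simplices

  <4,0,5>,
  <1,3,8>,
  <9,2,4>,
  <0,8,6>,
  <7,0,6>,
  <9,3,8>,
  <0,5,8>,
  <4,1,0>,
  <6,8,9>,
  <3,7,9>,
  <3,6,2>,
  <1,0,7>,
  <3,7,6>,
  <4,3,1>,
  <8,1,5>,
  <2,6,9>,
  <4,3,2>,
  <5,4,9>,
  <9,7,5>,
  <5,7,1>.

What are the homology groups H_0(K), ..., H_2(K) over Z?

H_0 ≅ Z,  H_1 ≅ Z ⊕ Z/2,  H_2 = 0.

We work with the vertex ordering 0 < 1 < 2 < 3 < 4 < 5 < 6 < 7 < 8 < 9. The simplices of K, each written with vertices in increasing order, are:

  0-simplices (10): [0], [1], [2], [3], [4], [5], [6], [7], [8], [9]
  1-simplices (30): (30 of them)
  2-simplices (20): (20 of them)

so the chain groups are C_0 ≅ Z^10, C_1 ≅ Z^30, C_2 ≅ Z^20.

The boundary map ∂_1: C_1 → C_0 is given by ∂[p,q] = [q] − [p]. For instance
  ∂[0,1] = [1] − [0].
The 10×30 boundary matrix has rank 9 and Smith normal form diag(1,1,1,1,1,1,1,1,1).

The boundary map ∂_2: C_2 → C_1 sends each 2-simplex [p,q,r] to [q,r] − [p,r] + [p,q]. For instance
  ∂[1,5,8] = [5,8] − [1,8] + [1,5],
  ∂[3,7,9] = [7,9] − [3,9] + [3,7].
As a 30×20 matrix over Z this has rank 20, with invariant factors (1,1,1,1,1,1,1,1,1,1,1,1,1,1,1,1,1,1,1,2).

From H_k ≅ ker(∂_k) / im(∂_{k+1}) we obtain:

  H_0: rank C_0 − rank ∂_1 = 10 − 9 = 1, and the invariant factors of ∂_1 are all 1, so H_0 ≅ Z.
  H_1: rank ker ∂_1 − rank ∂_2 = (30 − 9) − 20 = 1, and ∂_2 has invariant factor 2 > 1, so H_1 ≅ Z ⊕ Z/2.
  H_2: rank ker ∂_2 − rank ∂_3 = (20 − 20) − 0 = 0, and there is no ∂_3, so H_2 ≅ 0.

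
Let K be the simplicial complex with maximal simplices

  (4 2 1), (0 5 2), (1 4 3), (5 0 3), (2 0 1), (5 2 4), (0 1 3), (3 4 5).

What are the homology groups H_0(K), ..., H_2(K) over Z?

H_0 ≅ Z,  H_1 = 0,  H_2 ≅ Z.

Take the total order 0 < 1 < 2 < 3 < 4 < 5 on the vertex set. Then K (dimension 2) consists of the simplices:

  0-simplices (6): [0], [1], [2], [3], [4], [5]
  1-simplices (12): [0,1], [0,2], [0,3], [0,5], [1,2], [1,3], [1,4], [2,4], [2,5], [3,4], [3,5], [4,5]
  2-simplices (8): [0,1,2], [0,1,3], [0,2,5], [0,3,5], [1,2,4], [1,3,4], [2,4,5], [3,4,5]

giving chain groups C_0 ≅ Z^6, C_1 ≅ Z^12, C_2 ≅ Z^8.

∂_1: C_1 → C_0 is given by ∂[p,q] = [q] − [p]. For instance
  ∂[2,5] = [5] − [2].
This gives a 6×12 integer matrix of rank 5; reducing to Smith normal form yields diagonal entries (1,1,1,1,1).

∂_2: C_2 → C_1 maps a triangle to the signed sum of its edges. For instance
  ∂[1,3,4] = [3,4] − [1,4] + [1,3],
  ∂[1,2,4] = [2,4] − [1,4] + [1,2].
The 12×8 boundary matrix has rank 7 and Smith normal form diag(1,1,1,1,1,1,1).

Now H_k = ker ∂_k / im ∂_{k+1}, so:

  H_0: rank C_0 − rank ∂_1 = 6 − 5 = 1, and the invariant factors of ∂_1 are all 1, so H_0 = Z.
  H_1: rank ker ∂_1 − rank ∂_2 = (12 − 5) − 7 = 0, and the invariant factors of ∂_2 are all 1, so H_1 = 0.
  H_2: rank ker ∂_2 − rank ∂_3 = (8 − 7) − 0 = 1, and there is no ∂_3, so H_2 = Z.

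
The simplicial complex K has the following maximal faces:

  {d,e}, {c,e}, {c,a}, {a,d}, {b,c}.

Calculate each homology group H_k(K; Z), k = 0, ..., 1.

H_0 = Z,  H_1 = Z.

Fix the vertex order a < b < c < d < e and write every simplex with vertices in increasing order. Then dim K = 1 and the simplices of K are:

  0-simplices (5): a, b, c, d, e
  1-simplices (5): ac, ad, bc, ce, de

Hence C_0 ≅ Z^5, C_1 ≅ Z^5.

∂_1: C_1 → C_0 maps an edge to its endpoints' difference, ∂[p,q] = q − p.
This gives a 5×5 integer matrix of rank 4; reducing to Smith normal form yields diagonal entries (1,1,1,1).

From H_k ≅ ker(∂_k) / im(∂_{k+1}) we obtain:

  H_0: rank C_0 − rank ∂_1 = 5 − 4 = 1, and the invariant factors of ∂_1 are all 1, so H_0 ≅ Z.
  H_1: rank ker ∂_1 − rank ∂_2 = (5 − 4) − 0 = 1, and there is no ∂_2, so H_1 ≅ Z.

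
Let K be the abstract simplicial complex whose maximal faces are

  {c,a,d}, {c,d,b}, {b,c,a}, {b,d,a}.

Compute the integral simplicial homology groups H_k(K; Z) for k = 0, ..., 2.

Fix the vertex order a < b < c < d and write every simplex with vertices in increasing order. Then dim K = 2 and the simplices of K are:

  0-simplices (4): a, b, c, d
  1-simplices (6): ab, ac, ad, bc, bd, cd
  2-simplices (4): abc, abd, acd, bcd

so the chain groups are C_0 ≅ Z^4, C_1 ≅ Z^6, C_2 ≅ Z^4.

Boundary ∂_1: C_1 → C_0 maps an edge to its endpoints' difference, ∂[p,q] = q − p.
The resulting 4×6 matrix has rank 3, and its Smith normal form has invariant factors (1,1,1).

Boundary ∂_2: C_2 → C_1 maps a triangle to the signed sum of its edges. For instance
  ∂abc = bc − ac + ab,
  ∂acd = cd − ad + ac.
The resulting 6×4 matrix has rank 3, and its Smith normal form has invariant factors (1,1,1).

From H_k ≅ ker(∂_k) / im(∂_{k+1}) we obtain:

  H_0: rank C_0 − rank ∂_1 = 4 − 3 = 1, and the invariant factors of ∂_1 are all 1, so H_0 = Z.
  H_1: rank ker ∂_1 − rank ∂_2 = (6 − 3) − 3 = 0, and the invariant factors of ∂_2 are all 1, so H_1 = 0.
  H_2: rank ker ∂_2 − rank ∂_3 = (4 − 3) − 0 = 1, and there is no ∂_3, so H_2 = Z.

As a check, the Euler characteristic is 4 − 6 + 4 = 2, which agrees with 1 − 0 + 1 = 2.

H_0 = Z,  H_1 = 0,  H_2 = Z.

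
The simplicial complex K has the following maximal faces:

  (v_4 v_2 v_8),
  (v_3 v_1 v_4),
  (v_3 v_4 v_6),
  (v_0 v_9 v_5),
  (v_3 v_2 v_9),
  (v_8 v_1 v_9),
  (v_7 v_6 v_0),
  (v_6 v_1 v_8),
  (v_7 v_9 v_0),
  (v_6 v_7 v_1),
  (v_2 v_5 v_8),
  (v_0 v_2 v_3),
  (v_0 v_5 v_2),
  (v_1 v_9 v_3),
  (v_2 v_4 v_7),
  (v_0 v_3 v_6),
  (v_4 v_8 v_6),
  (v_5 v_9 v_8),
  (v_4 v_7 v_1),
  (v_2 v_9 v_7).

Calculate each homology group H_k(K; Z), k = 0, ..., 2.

We work with the vertex ordering v_0 < v_1 < v_2 < v_3 < v_4 < v_5 < v_6 < v_7 < v_8 < v_9. The simplices of K, each written with vertices in increasing order, are:

  0-simplices (10): [v_0], [v_1], [v_2], [v_3], [v_4], [v_5], [v_6], [v_7], [v_8], [v_9]
  1-simplices (30): (30 of them)
  2-simplices (20): (20 of them)

Hence C_0 ≅ Z^10, C_1 ≅ Z^30, C_2 ≅ Z^20.

∂_1: C_1 → C_0 is given by ∂[p,q] = [q] − [p].
As a 10×30 matrix over Z this has rank 9, with invariant factors (1,1,1,1,1,1,1,1,1).

∂_2: C_2 → C_1 acts by ∂[p,q,r] = [q,r] − [p,r] + [p,q]. For instance
  ∂[v_2,v_4,v_8] = [v_4,v_8] − [v_2,v_8] + [v_2,v_4],
  ∂[v_0,v_6,v_7] = [v_6,v_7] − [v_0,v_7] + [v_0,v_6].
The resulting 30×20 matrix has rank 20, and its Smith normal form has invariant factors (1,1,1,1,1,1,1,1,1,1,1,1,1,1,1,1,1,1,1,2).

Computing H_k = (kernel of ∂_k) / (image of ∂_{k+1}):

  H_0: rank C_0 − rank ∂_1 = 10 − 9 = 1, and the invariant factors of ∂_1 are all 1, so H_0 = Z.
  H_1: rank ker ∂_1 − rank ∂_2 = (30 − 9) − 20 = 1, and ∂_2 has invariant factor 2 > 1, so H_1 = Z ⊕ Z/2.
  H_2: rank ker ∂_2 − rank ∂_3 = (20 − 20) − 0 = 0, and there is no ∂_3, so H_2 = 0.

H_0 = Z,  H_1 = Z ⊕ Z/2,  H_2 = 0.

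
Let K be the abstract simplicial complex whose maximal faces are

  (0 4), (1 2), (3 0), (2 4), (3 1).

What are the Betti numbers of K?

b_0 = 1, b_1 = 1.

K has 5 vertices, 5 edges.
rank ∂_0 = 0, rank ∂_1 = 4 ⇒ b_0 = 5 − 0 − 4 = 1; all invariant factors of ∂_1 are 1 so no torsion. So H_0 = Z.
rank ∂_1 = 4, rank ∂_2 = 0 ⇒ b_1 = 5 − 4 − 0 = 1. So H_1 = Z.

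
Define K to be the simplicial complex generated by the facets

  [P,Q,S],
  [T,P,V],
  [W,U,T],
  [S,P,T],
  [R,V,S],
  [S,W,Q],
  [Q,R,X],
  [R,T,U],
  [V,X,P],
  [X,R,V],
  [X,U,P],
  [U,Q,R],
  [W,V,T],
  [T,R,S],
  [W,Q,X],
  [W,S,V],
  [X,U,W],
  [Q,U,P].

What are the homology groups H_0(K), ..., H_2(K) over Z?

H_0 = Z,  H_1 = Z ⊕ Z/2,  H_2 = 0.

Take the total order P < Q < R < S < T < U < V < W < X on the vertex set. Then K (dimension 2) consists of the simplices:

  0-simplices (9): P, Q, R, S, T, U, V, W, X
  1-simplices (27): PQ, PS, PT, PU, PV, PX, QR, QS, QU, QW, QX, RS, RT, RU, RV, RX, ST, SV, SW, TU, TV, TW, UW, UX, VW, VX, WX
  2-simplices (18): PQS, PQU, PST, PTV, PUX, PVX, QRU, QRX, QSW, QWX, RST, RSV, RTU, RVX, SVW, TUW, TVW, UWX

so the chain groups are C_0 ≅ Z^9, C_1 ≅ Z^27, C_2 ≅ Z^18.

The boundary map ∂_1: C_1 → C_0 is given by ∂[p,q] = [q] − [p].
This gives a 9×27 integer matrix of rank 8; reducing to Smith normal form yields diagonal entries (1,1,1,1,1,1,1,1).

Boundary ∂_2: C_2 → C_1 maps a triangle to the signed sum of its edges. For instance
  ∂PVX = VX − PX + PV,
  ∂UWX = WX − UX + UW.
As a 27×18 matrix over Z this has rank 18, with invariant factors (1,1,1,1,1,1,1,1,1,1,1,1,1,1,1,1,1,2).

Reading off H_k = ker ∂_k / im ∂_{k+1}:

  H_0: rank C_0 − rank ∂_1 = 9 − 8 = 1, and the invariant factors of ∂_1 are all 1, so H_0 = Z.
  H_1: rank ker ∂_1 − rank ∂_2 = (27 − 8) − 18 = 1, and ∂_2 has invariant factor 2 > 1, so H_1 = Z ⊕ Z/2.
  H_2: rank ker ∂_2 − rank ∂_3 = (18 − 18) − 0 = 0, and there is no ∂_3, so H_2 = 0.

(K is a triangulation of the Klein bottle.)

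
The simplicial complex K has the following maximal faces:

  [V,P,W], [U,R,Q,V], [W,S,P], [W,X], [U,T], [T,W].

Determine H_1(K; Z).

H_1 ≅ Z.

Take the total order P < Q < R < S < T < U < V < W < X on the vertex set. Then K (dimension 3) consists of the simplices:

  0-simplices (9): P, Q, R, S, T, U, V, W, X
  1-simplices (14): PS, PV, PW, QR, QU, QV, RU, RV, SW, TU, TW, UV, VW, WX
  2-simplices (6): PSW, PVW, QRU, QRV, QUV, RUV
  3-simplices (1): QRUV

giving chain groups C_0 ≅ Z^9, C_1 ≅ Z^14, C_2 ≅ Z^6, C_3 ≅ Z^1.

∂_1: C_1 → C_0 sends each edge [p,q] (with p < q) to q − p. For instance
  ∂TU = U − T.
As a 9×14 matrix over Z this has rank 8, with invariant factors (1,1,1,1,1,1,1,1).

Boundary ∂_2: C_2 → C_1 sends each 2-simplex [p,q,r] to [q,r] − [p,r] + [p,q]. For instance
  ∂PSW = SW − PW + PS,
  ∂QUV = UV − QV + QU.
The resulting 14×6 matrix has rank 5, and its Smith normal form has invariant factors (1,1,1,1,1).

Boundary ∂_3: C_3 → C_2 sends each 3-simplex σ to the alternating sum Σ_i (−1)^i (σ with its i-th vertex removed). For instance
  ∂QRUV = RUV − QUV + QRV − QRU.
The resulting 6×1 matrix has rank 1, and its Smith normal form has invariant factors (1).

Computing H_k = (kernel of ∂_k) / (image of ∂_{k+1}):

  H_1: rank ker ∂_1 − rank ∂_2 = (14 − 8) − 5 = 1, and the invariant factors of ∂_2 are all 1, so H_1 ≅ Z.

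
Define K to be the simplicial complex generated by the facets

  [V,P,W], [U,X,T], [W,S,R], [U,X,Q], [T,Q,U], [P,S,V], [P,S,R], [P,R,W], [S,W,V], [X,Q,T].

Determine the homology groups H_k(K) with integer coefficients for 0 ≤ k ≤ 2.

Fix the vertex order P < Q < R < S < T < U < V < W < X and write every simplex with vertices in increasing order. Then dim K = 2 and the simplices of K are:

  0-simplices (9): P, Q, R, S, T, U, V, W, X
  1-simplices (15): PR, PS, PV, PW, QT, QU, QX, RS, RW, SV, SW, TU, TX, UX, VW
  2-simplices (10): PRS, PRW, PSV, PVW, QTU, QTX, QUX, RSW, SVW, TUX

Hence C_0 ≅ Z^9, C_1 ≅ Z^15, C_2 ≅ Z^10.

Boundary ∂_1: C_1 → C_0 is given by ∂[p,q] = [q] − [p]. For instance
  ∂QX = X − Q.
As a 9×15 matrix over Z this has rank 7, with invariant factors (1,1,1,1,1,1,1).

Boundary ∂_2: C_2 → C_1 sends each 2-simplex [p,q,r] to [q,r] − [p,r] + [p,q]. For instance
  ∂SVW = VW − SW + SV,
  ∂PRW = RW − PW + PR.
This gives a 15×10 integer matrix of rank 8; reducing to Smith normal form yields diagonal entries (1,1,1,1,1,1,1,1).

From H_k ≅ ker(∂_k) / im(∂_{k+1}) we obtain:

  H_0: rank C_0 − rank ∂_1 = 9 − 7 = 2, and the invariant factors of ∂_1 are all 1, so H_0 ≅ Z^2.
  H_1: rank ker ∂_1 − rank ∂_2 = (15 − 7) − 8 = 0, and the invariant factors of ∂_2 are all 1, so H_1 ≅ 0.
  H_2: rank ker ∂_2 − rank ∂_3 = (10 − 8) − 0 = 2, and there is no ∂_3, so H_2 ≅ Z^2.

H_0 ≅ Z^2,  H_1 = 0,  H_2 ≅ Z^2.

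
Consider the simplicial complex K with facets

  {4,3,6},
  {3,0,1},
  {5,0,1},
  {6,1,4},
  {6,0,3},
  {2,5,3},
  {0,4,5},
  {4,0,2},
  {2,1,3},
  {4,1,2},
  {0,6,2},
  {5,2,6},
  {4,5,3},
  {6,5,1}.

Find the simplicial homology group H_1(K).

We work with the vertex ordering 0 < 1 < 2 < 3 < 4 < 5 < 6. The simplices of K, each written with vertices in increasing order, are:

  0-simplices (7): [0], [1], [2], [3], [4], [5], [6]
  1-simplices (21): [0,1], [0,2], [0,3], [0,4], [0,5], [0,6], [1,2], [1,3], [1,4], [1,5], [1,6], [2,3], [2,4], [2,5], [2,6], [3,4], [3,5], [3,6], [4,5], [4,6], [5,6]
  2-simplices (14): [0,1,3], [0,1,5], [0,2,4], [0,2,6], [0,3,6], [0,4,5], [1,2,3], [1,2,4], [1,4,6], [1,5,6], [2,3,5], [2,5,6], [3,4,5], [3,4,6]

so the chain groups are C_0 ≅ Z^7, C_1 ≅ Z^21, C_2 ≅ Z^14.

∂_1: C_1 → C_0 maps an edge to its endpoints' difference, ∂[p,q] = q − p. For instance
  ∂[0,3] = [3] − [0].
This gives a 7×21 integer matrix of rank 6; reducing to Smith normal form yields diagonal entries (1,1,1,1,1,1).

∂_2: C_2 → C_1 maps a triangle to the signed sum of its edges. For instance
  ∂[1,5,6] = [5,6] − [1,6] + [1,5],
  ∂[1,2,3] = [2,3] − [1,3] + [1,2].
The 21×14 boundary matrix has rank 13 and Smith normal form diag(1,1,1,1,1,1,1,1,1,1,1,1,1).

From H_k ≅ ker(∂_k) / im(∂_{k+1}) we obtain:

  H_1: rank ker ∂_1 − rank ∂_2 = (21 − 6) − 13 = 2, and the invariant factors of ∂_2 are all 1, so H_1 ≅ Z^2.

H_1 = Z^2.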